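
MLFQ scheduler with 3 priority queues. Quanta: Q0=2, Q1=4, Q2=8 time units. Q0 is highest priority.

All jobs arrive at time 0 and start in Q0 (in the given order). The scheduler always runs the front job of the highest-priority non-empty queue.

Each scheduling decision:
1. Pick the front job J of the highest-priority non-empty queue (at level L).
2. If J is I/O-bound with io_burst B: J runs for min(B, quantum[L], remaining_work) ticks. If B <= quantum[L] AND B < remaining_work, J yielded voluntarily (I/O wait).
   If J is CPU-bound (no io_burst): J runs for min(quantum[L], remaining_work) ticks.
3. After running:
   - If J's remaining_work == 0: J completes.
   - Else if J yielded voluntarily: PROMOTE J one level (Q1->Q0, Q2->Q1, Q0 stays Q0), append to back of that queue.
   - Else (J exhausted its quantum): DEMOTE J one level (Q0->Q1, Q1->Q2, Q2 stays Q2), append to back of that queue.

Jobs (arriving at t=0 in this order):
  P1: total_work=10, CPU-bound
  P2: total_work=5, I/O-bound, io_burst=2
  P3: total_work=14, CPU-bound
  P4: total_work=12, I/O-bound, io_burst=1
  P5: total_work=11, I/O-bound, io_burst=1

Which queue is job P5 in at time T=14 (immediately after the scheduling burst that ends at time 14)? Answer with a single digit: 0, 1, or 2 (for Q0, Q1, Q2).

Answer: 0

Derivation:
t=0-2: P1@Q0 runs 2, rem=8, quantum used, demote→Q1. Q0=[P2,P3,P4,P5] Q1=[P1] Q2=[]
t=2-4: P2@Q0 runs 2, rem=3, I/O yield, promote→Q0. Q0=[P3,P4,P5,P2] Q1=[P1] Q2=[]
t=4-6: P3@Q0 runs 2, rem=12, quantum used, demote→Q1. Q0=[P4,P5,P2] Q1=[P1,P3] Q2=[]
t=6-7: P4@Q0 runs 1, rem=11, I/O yield, promote→Q0. Q0=[P5,P2,P4] Q1=[P1,P3] Q2=[]
t=7-8: P5@Q0 runs 1, rem=10, I/O yield, promote→Q0. Q0=[P2,P4,P5] Q1=[P1,P3] Q2=[]
t=8-10: P2@Q0 runs 2, rem=1, I/O yield, promote→Q0. Q0=[P4,P5,P2] Q1=[P1,P3] Q2=[]
t=10-11: P4@Q0 runs 1, rem=10, I/O yield, promote→Q0. Q0=[P5,P2,P4] Q1=[P1,P3] Q2=[]
t=11-12: P5@Q0 runs 1, rem=9, I/O yield, promote→Q0. Q0=[P2,P4,P5] Q1=[P1,P3] Q2=[]
t=12-13: P2@Q0 runs 1, rem=0, completes. Q0=[P4,P5] Q1=[P1,P3] Q2=[]
t=13-14: P4@Q0 runs 1, rem=9, I/O yield, promote→Q0. Q0=[P5,P4] Q1=[P1,P3] Q2=[]
t=14-15: P5@Q0 runs 1, rem=8, I/O yield, promote→Q0. Q0=[P4,P5] Q1=[P1,P3] Q2=[]
t=15-16: P4@Q0 runs 1, rem=8, I/O yield, promote→Q0. Q0=[P5,P4] Q1=[P1,P3] Q2=[]
t=16-17: P5@Q0 runs 1, rem=7, I/O yield, promote→Q0. Q0=[P4,P5] Q1=[P1,P3] Q2=[]
t=17-18: P4@Q0 runs 1, rem=7, I/O yield, promote→Q0. Q0=[P5,P4] Q1=[P1,P3] Q2=[]
t=18-19: P5@Q0 runs 1, rem=6, I/O yield, promote→Q0. Q0=[P4,P5] Q1=[P1,P3] Q2=[]
t=19-20: P4@Q0 runs 1, rem=6, I/O yield, promote→Q0. Q0=[P5,P4] Q1=[P1,P3] Q2=[]
t=20-21: P5@Q0 runs 1, rem=5, I/O yield, promote→Q0. Q0=[P4,P5] Q1=[P1,P3] Q2=[]
t=21-22: P4@Q0 runs 1, rem=5, I/O yield, promote→Q0. Q0=[P5,P4] Q1=[P1,P3] Q2=[]
t=22-23: P5@Q0 runs 1, rem=4, I/O yield, promote→Q0. Q0=[P4,P5] Q1=[P1,P3] Q2=[]
t=23-24: P4@Q0 runs 1, rem=4, I/O yield, promote→Q0. Q0=[P5,P4] Q1=[P1,P3] Q2=[]
t=24-25: P5@Q0 runs 1, rem=3, I/O yield, promote→Q0. Q0=[P4,P5] Q1=[P1,P3] Q2=[]
t=25-26: P4@Q0 runs 1, rem=3, I/O yield, promote→Q0. Q0=[P5,P4] Q1=[P1,P3] Q2=[]
t=26-27: P5@Q0 runs 1, rem=2, I/O yield, promote→Q0. Q0=[P4,P5] Q1=[P1,P3] Q2=[]
t=27-28: P4@Q0 runs 1, rem=2, I/O yield, promote→Q0. Q0=[P5,P4] Q1=[P1,P3] Q2=[]
t=28-29: P5@Q0 runs 1, rem=1, I/O yield, promote→Q0. Q0=[P4,P5] Q1=[P1,P3] Q2=[]
t=29-30: P4@Q0 runs 1, rem=1, I/O yield, promote→Q0. Q0=[P5,P4] Q1=[P1,P3] Q2=[]
t=30-31: P5@Q0 runs 1, rem=0, completes. Q0=[P4] Q1=[P1,P3] Q2=[]
t=31-32: P4@Q0 runs 1, rem=0, completes. Q0=[] Q1=[P1,P3] Q2=[]
t=32-36: P1@Q1 runs 4, rem=4, quantum used, demote→Q2. Q0=[] Q1=[P3] Q2=[P1]
t=36-40: P3@Q1 runs 4, rem=8, quantum used, demote→Q2. Q0=[] Q1=[] Q2=[P1,P3]
t=40-44: P1@Q2 runs 4, rem=0, completes. Q0=[] Q1=[] Q2=[P3]
t=44-52: P3@Q2 runs 8, rem=0, completes. Q0=[] Q1=[] Q2=[]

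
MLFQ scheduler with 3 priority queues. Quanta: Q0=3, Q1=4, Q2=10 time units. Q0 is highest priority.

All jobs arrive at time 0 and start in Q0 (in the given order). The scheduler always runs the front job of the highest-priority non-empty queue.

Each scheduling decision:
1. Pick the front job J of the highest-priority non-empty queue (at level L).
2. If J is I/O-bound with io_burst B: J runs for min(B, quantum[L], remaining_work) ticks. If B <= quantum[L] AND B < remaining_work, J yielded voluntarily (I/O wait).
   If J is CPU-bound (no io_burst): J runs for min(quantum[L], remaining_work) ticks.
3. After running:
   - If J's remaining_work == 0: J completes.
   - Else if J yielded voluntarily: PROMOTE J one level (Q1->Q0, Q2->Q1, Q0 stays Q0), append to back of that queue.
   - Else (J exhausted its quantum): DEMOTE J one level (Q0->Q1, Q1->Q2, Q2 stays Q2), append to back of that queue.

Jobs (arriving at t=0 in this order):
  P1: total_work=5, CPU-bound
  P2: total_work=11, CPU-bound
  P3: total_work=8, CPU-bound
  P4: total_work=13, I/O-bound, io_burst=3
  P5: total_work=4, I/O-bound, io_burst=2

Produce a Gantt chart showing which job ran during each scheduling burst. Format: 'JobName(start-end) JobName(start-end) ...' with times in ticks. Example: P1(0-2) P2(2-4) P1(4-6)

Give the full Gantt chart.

Answer: P1(0-3) P2(3-6) P3(6-9) P4(9-12) P5(12-14) P4(14-17) P5(17-19) P4(19-22) P4(22-25) P4(25-26) P1(26-28) P2(28-32) P3(32-36) P2(36-40) P3(40-41)

Derivation:
t=0-3: P1@Q0 runs 3, rem=2, quantum used, demote→Q1. Q0=[P2,P3,P4,P5] Q1=[P1] Q2=[]
t=3-6: P2@Q0 runs 3, rem=8, quantum used, demote→Q1. Q0=[P3,P4,P5] Q1=[P1,P2] Q2=[]
t=6-9: P3@Q0 runs 3, rem=5, quantum used, demote→Q1. Q0=[P4,P5] Q1=[P1,P2,P3] Q2=[]
t=9-12: P4@Q0 runs 3, rem=10, I/O yield, promote→Q0. Q0=[P5,P4] Q1=[P1,P2,P3] Q2=[]
t=12-14: P5@Q0 runs 2, rem=2, I/O yield, promote→Q0. Q0=[P4,P5] Q1=[P1,P2,P3] Q2=[]
t=14-17: P4@Q0 runs 3, rem=7, I/O yield, promote→Q0. Q0=[P5,P4] Q1=[P1,P2,P3] Q2=[]
t=17-19: P5@Q0 runs 2, rem=0, completes. Q0=[P4] Q1=[P1,P2,P3] Q2=[]
t=19-22: P4@Q0 runs 3, rem=4, I/O yield, promote→Q0. Q0=[P4] Q1=[P1,P2,P3] Q2=[]
t=22-25: P4@Q0 runs 3, rem=1, I/O yield, promote→Q0. Q0=[P4] Q1=[P1,P2,P3] Q2=[]
t=25-26: P4@Q0 runs 1, rem=0, completes. Q0=[] Q1=[P1,P2,P3] Q2=[]
t=26-28: P1@Q1 runs 2, rem=0, completes. Q0=[] Q1=[P2,P3] Q2=[]
t=28-32: P2@Q1 runs 4, rem=4, quantum used, demote→Q2. Q0=[] Q1=[P3] Q2=[P2]
t=32-36: P3@Q1 runs 4, rem=1, quantum used, demote→Q2. Q0=[] Q1=[] Q2=[P2,P3]
t=36-40: P2@Q2 runs 4, rem=0, completes. Q0=[] Q1=[] Q2=[P3]
t=40-41: P3@Q2 runs 1, rem=0, completes. Q0=[] Q1=[] Q2=[]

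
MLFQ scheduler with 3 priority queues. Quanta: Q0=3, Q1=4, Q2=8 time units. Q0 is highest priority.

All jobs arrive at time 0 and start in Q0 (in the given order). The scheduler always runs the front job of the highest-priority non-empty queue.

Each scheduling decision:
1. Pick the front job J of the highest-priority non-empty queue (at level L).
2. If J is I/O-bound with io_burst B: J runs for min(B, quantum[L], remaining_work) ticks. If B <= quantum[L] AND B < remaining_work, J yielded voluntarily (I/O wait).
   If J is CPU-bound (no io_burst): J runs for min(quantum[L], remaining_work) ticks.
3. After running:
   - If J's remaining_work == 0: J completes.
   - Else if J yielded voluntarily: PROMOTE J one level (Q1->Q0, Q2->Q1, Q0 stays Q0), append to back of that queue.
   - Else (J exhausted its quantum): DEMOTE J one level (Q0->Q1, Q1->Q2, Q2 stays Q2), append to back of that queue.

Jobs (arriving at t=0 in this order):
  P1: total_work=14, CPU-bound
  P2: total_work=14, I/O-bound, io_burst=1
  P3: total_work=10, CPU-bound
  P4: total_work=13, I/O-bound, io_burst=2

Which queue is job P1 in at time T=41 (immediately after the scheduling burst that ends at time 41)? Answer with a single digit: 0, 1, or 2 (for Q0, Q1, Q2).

Answer: 2

Derivation:
t=0-3: P1@Q0 runs 3, rem=11, quantum used, demote→Q1. Q0=[P2,P3,P4] Q1=[P1] Q2=[]
t=3-4: P2@Q0 runs 1, rem=13, I/O yield, promote→Q0. Q0=[P3,P4,P2] Q1=[P1] Q2=[]
t=4-7: P3@Q0 runs 3, rem=7, quantum used, demote→Q1. Q0=[P4,P2] Q1=[P1,P3] Q2=[]
t=7-9: P4@Q0 runs 2, rem=11, I/O yield, promote→Q0. Q0=[P2,P4] Q1=[P1,P3] Q2=[]
t=9-10: P2@Q0 runs 1, rem=12, I/O yield, promote→Q0. Q0=[P4,P2] Q1=[P1,P3] Q2=[]
t=10-12: P4@Q0 runs 2, rem=9, I/O yield, promote→Q0. Q0=[P2,P4] Q1=[P1,P3] Q2=[]
t=12-13: P2@Q0 runs 1, rem=11, I/O yield, promote→Q0. Q0=[P4,P2] Q1=[P1,P3] Q2=[]
t=13-15: P4@Q0 runs 2, rem=7, I/O yield, promote→Q0. Q0=[P2,P4] Q1=[P1,P3] Q2=[]
t=15-16: P2@Q0 runs 1, rem=10, I/O yield, promote→Q0. Q0=[P4,P2] Q1=[P1,P3] Q2=[]
t=16-18: P4@Q0 runs 2, rem=5, I/O yield, promote→Q0. Q0=[P2,P4] Q1=[P1,P3] Q2=[]
t=18-19: P2@Q0 runs 1, rem=9, I/O yield, promote→Q0. Q0=[P4,P2] Q1=[P1,P3] Q2=[]
t=19-21: P4@Q0 runs 2, rem=3, I/O yield, promote→Q0. Q0=[P2,P4] Q1=[P1,P3] Q2=[]
t=21-22: P2@Q0 runs 1, rem=8, I/O yield, promote→Q0. Q0=[P4,P2] Q1=[P1,P3] Q2=[]
t=22-24: P4@Q0 runs 2, rem=1, I/O yield, promote→Q0. Q0=[P2,P4] Q1=[P1,P3] Q2=[]
t=24-25: P2@Q0 runs 1, rem=7, I/O yield, promote→Q0. Q0=[P4,P2] Q1=[P1,P3] Q2=[]
t=25-26: P4@Q0 runs 1, rem=0, completes. Q0=[P2] Q1=[P1,P3] Q2=[]
t=26-27: P2@Q0 runs 1, rem=6, I/O yield, promote→Q0. Q0=[P2] Q1=[P1,P3] Q2=[]
t=27-28: P2@Q0 runs 1, rem=5, I/O yield, promote→Q0. Q0=[P2] Q1=[P1,P3] Q2=[]
t=28-29: P2@Q0 runs 1, rem=4, I/O yield, promote→Q0. Q0=[P2] Q1=[P1,P3] Q2=[]
t=29-30: P2@Q0 runs 1, rem=3, I/O yield, promote→Q0. Q0=[P2] Q1=[P1,P3] Q2=[]
t=30-31: P2@Q0 runs 1, rem=2, I/O yield, promote→Q0. Q0=[P2] Q1=[P1,P3] Q2=[]
t=31-32: P2@Q0 runs 1, rem=1, I/O yield, promote→Q0. Q0=[P2] Q1=[P1,P3] Q2=[]
t=32-33: P2@Q0 runs 1, rem=0, completes. Q0=[] Q1=[P1,P3] Q2=[]
t=33-37: P1@Q1 runs 4, rem=7, quantum used, demote→Q2. Q0=[] Q1=[P3] Q2=[P1]
t=37-41: P3@Q1 runs 4, rem=3, quantum used, demote→Q2. Q0=[] Q1=[] Q2=[P1,P3]
t=41-48: P1@Q2 runs 7, rem=0, completes. Q0=[] Q1=[] Q2=[P3]
t=48-51: P3@Q2 runs 3, rem=0, completes. Q0=[] Q1=[] Q2=[]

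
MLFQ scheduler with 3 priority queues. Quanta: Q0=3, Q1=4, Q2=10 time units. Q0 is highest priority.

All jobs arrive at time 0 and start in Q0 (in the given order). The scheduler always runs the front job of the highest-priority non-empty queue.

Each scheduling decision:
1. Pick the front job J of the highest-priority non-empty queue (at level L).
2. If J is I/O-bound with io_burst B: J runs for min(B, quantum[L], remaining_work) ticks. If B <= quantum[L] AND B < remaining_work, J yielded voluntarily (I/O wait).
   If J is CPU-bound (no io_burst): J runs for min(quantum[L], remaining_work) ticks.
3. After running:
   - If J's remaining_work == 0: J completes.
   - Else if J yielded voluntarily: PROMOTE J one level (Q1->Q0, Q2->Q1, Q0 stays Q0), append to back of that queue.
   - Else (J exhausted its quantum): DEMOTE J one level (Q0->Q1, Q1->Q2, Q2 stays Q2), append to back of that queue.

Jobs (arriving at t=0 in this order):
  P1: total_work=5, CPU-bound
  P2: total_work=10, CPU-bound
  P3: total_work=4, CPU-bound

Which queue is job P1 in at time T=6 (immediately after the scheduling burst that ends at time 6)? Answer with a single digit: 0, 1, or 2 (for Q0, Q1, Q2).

Answer: 1

Derivation:
t=0-3: P1@Q0 runs 3, rem=2, quantum used, demote→Q1. Q0=[P2,P3] Q1=[P1] Q2=[]
t=3-6: P2@Q0 runs 3, rem=7, quantum used, demote→Q1. Q0=[P3] Q1=[P1,P2] Q2=[]
t=6-9: P3@Q0 runs 3, rem=1, quantum used, demote→Q1. Q0=[] Q1=[P1,P2,P3] Q2=[]
t=9-11: P1@Q1 runs 2, rem=0, completes. Q0=[] Q1=[P2,P3] Q2=[]
t=11-15: P2@Q1 runs 4, rem=3, quantum used, demote→Q2. Q0=[] Q1=[P3] Q2=[P2]
t=15-16: P3@Q1 runs 1, rem=0, completes. Q0=[] Q1=[] Q2=[P2]
t=16-19: P2@Q2 runs 3, rem=0, completes. Q0=[] Q1=[] Q2=[]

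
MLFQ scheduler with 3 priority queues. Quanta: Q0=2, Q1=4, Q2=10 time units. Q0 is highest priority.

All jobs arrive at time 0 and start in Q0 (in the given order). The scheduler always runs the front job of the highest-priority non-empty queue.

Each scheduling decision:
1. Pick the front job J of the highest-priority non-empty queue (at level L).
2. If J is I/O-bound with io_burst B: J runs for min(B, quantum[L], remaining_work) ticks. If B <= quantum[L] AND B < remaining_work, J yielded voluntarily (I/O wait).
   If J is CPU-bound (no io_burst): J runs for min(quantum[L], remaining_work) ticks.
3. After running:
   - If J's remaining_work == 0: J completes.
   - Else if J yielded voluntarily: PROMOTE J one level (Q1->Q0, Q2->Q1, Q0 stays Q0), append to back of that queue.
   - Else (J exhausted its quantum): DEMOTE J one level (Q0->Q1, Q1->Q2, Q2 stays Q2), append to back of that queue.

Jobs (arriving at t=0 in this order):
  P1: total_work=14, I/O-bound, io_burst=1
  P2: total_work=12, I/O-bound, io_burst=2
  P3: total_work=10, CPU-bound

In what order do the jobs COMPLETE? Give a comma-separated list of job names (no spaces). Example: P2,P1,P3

t=0-1: P1@Q0 runs 1, rem=13, I/O yield, promote→Q0. Q0=[P2,P3,P1] Q1=[] Q2=[]
t=1-3: P2@Q0 runs 2, rem=10, I/O yield, promote→Q0. Q0=[P3,P1,P2] Q1=[] Q2=[]
t=3-5: P3@Q0 runs 2, rem=8, quantum used, demote→Q1. Q0=[P1,P2] Q1=[P3] Q2=[]
t=5-6: P1@Q0 runs 1, rem=12, I/O yield, promote→Q0. Q0=[P2,P1] Q1=[P3] Q2=[]
t=6-8: P2@Q0 runs 2, rem=8, I/O yield, promote→Q0. Q0=[P1,P2] Q1=[P3] Q2=[]
t=8-9: P1@Q0 runs 1, rem=11, I/O yield, promote→Q0. Q0=[P2,P1] Q1=[P3] Q2=[]
t=9-11: P2@Q0 runs 2, rem=6, I/O yield, promote→Q0. Q0=[P1,P2] Q1=[P3] Q2=[]
t=11-12: P1@Q0 runs 1, rem=10, I/O yield, promote→Q0. Q0=[P2,P1] Q1=[P3] Q2=[]
t=12-14: P2@Q0 runs 2, rem=4, I/O yield, promote→Q0. Q0=[P1,P2] Q1=[P3] Q2=[]
t=14-15: P1@Q0 runs 1, rem=9, I/O yield, promote→Q0. Q0=[P2,P1] Q1=[P3] Q2=[]
t=15-17: P2@Q0 runs 2, rem=2, I/O yield, promote→Q0. Q0=[P1,P2] Q1=[P3] Q2=[]
t=17-18: P1@Q0 runs 1, rem=8, I/O yield, promote→Q0. Q0=[P2,P1] Q1=[P3] Q2=[]
t=18-20: P2@Q0 runs 2, rem=0, completes. Q0=[P1] Q1=[P3] Q2=[]
t=20-21: P1@Q0 runs 1, rem=7, I/O yield, promote→Q0. Q0=[P1] Q1=[P3] Q2=[]
t=21-22: P1@Q0 runs 1, rem=6, I/O yield, promote→Q0. Q0=[P1] Q1=[P3] Q2=[]
t=22-23: P1@Q0 runs 1, rem=5, I/O yield, promote→Q0. Q0=[P1] Q1=[P3] Q2=[]
t=23-24: P1@Q0 runs 1, rem=4, I/O yield, promote→Q0. Q0=[P1] Q1=[P3] Q2=[]
t=24-25: P1@Q0 runs 1, rem=3, I/O yield, promote→Q0. Q0=[P1] Q1=[P3] Q2=[]
t=25-26: P1@Q0 runs 1, rem=2, I/O yield, promote→Q0. Q0=[P1] Q1=[P3] Q2=[]
t=26-27: P1@Q0 runs 1, rem=1, I/O yield, promote→Q0. Q0=[P1] Q1=[P3] Q2=[]
t=27-28: P1@Q0 runs 1, rem=0, completes. Q0=[] Q1=[P3] Q2=[]
t=28-32: P3@Q1 runs 4, rem=4, quantum used, demote→Q2. Q0=[] Q1=[] Q2=[P3]
t=32-36: P3@Q2 runs 4, rem=0, completes. Q0=[] Q1=[] Q2=[]

Answer: P2,P1,P3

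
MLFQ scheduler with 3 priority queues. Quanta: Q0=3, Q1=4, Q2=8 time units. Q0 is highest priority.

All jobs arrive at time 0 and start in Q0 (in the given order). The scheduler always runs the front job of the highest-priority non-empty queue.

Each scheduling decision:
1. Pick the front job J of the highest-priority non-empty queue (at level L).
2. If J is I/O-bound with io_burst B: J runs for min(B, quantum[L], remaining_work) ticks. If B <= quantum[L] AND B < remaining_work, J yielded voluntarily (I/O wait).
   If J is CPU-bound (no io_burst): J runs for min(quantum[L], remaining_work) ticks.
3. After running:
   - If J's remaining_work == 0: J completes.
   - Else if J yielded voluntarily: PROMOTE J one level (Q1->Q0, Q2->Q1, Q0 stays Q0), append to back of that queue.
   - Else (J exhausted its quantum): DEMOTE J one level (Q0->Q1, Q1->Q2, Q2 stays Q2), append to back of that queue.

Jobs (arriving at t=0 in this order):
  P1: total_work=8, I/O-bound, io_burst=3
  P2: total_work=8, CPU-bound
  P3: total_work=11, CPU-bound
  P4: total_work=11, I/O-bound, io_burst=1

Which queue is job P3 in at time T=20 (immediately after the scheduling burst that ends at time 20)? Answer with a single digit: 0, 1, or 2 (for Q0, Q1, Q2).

t=0-3: P1@Q0 runs 3, rem=5, I/O yield, promote→Q0. Q0=[P2,P3,P4,P1] Q1=[] Q2=[]
t=3-6: P2@Q0 runs 3, rem=5, quantum used, demote→Q1. Q0=[P3,P4,P1] Q1=[P2] Q2=[]
t=6-9: P3@Q0 runs 3, rem=8, quantum used, demote→Q1. Q0=[P4,P1] Q1=[P2,P3] Q2=[]
t=9-10: P4@Q0 runs 1, rem=10, I/O yield, promote→Q0. Q0=[P1,P4] Q1=[P2,P3] Q2=[]
t=10-13: P1@Q0 runs 3, rem=2, I/O yield, promote→Q0. Q0=[P4,P1] Q1=[P2,P3] Q2=[]
t=13-14: P4@Q0 runs 1, rem=9, I/O yield, promote→Q0. Q0=[P1,P4] Q1=[P2,P3] Q2=[]
t=14-16: P1@Q0 runs 2, rem=0, completes. Q0=[P4] Q1=[P2,P3] Q2=[]
t=16-17: P4@Q0 runs 1, rem=8, I/O yield, promote→Q0. Q0=[P4] Q1=[P2,P3] Q2=[]
t=17-18: P4@Q0 runs 1, rem=7, I/O yield, promote→Q0. Q0=[P4] Q1=[P2,P3] Q2=[]
t=18-19: P4@Q0 runs 1, rem=6, I/O yield, promote→Q0. Q0=[P4] Q1=[P2,P3] Q2=[]
t=19-20: P4@Q0 runs 1, rem=5, I/O yield, promote→Q0. Q0=[P4] Q1=[P2,P3] Q2=[]
t=20-21: P4@Q0 runs 1, rem=4, I/O yield, promote→Q0. Q0=[P4] Q1=[P2,P3] Q2=[]
t=21-22: P4@Q0 runs 1, rem=3, I/O yield, promote→Q0. Q0=[P4] Q1=[P2,P3] Q2=[]
t=22-23: P4@Q0 runs 1, rem=2, I/O yield, promote→Q0. Q0=[P4] Q1=[P2,P3] Q2=[]
t=23-24: P4@Q0 runs 1, rem=1, I/O yield, promote→Q0. Q0=[P4] Q1=[P2,P3] Q2=[]
t=24-25: P4@Q0 runs 1, rem=0, completes. Q0=[] Q1=[P2,P3] Q2=[]
t=25-29: P2@Q1 runs 4, rem=1, quantum used, demote→Q2. Q0=[] Q1=[P3] Q2=[P2]
t=29-33: P3@Q1 runs 4, rem=4, quantum used, demote→Q2. Q0=[] Q1=[] Q2=[P2,P3]
t=33-34: P2@Q2 runs 1, rem=0, completes. Q0=[] Q1=[] Q2=[P3]
t=34-38: P3@Q2 runs 4, rem=0, completes. Q0=[] Q1=[] Q2=[]

Answer: 1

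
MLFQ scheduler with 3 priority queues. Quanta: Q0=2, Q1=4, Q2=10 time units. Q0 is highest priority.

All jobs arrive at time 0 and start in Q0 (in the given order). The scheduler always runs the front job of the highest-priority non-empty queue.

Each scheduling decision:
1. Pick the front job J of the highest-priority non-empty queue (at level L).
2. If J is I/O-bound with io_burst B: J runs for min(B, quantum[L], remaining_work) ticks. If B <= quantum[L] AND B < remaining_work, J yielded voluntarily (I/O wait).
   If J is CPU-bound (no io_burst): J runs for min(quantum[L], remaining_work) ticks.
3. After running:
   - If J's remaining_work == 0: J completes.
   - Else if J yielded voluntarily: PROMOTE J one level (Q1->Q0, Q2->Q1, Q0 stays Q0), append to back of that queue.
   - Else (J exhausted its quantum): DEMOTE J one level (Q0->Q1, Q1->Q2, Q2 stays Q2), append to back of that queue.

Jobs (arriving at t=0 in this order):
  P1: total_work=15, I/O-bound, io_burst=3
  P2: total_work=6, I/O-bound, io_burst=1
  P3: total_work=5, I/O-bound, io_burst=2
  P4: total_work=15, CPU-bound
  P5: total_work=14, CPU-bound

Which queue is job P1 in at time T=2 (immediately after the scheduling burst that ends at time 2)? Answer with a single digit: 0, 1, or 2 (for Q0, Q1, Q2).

Answer: 1

Derivation:
t=0-2: P1@Q0 runs 2, rem=13, quantum used, demote→Q1. Q0=[P2,P3,P4,P5] Q1=[P1] Q2=[]
t=2-3: P2@Q0 runs 1, rem=5, I/O yield, promote→Q0. Q0=[P3,P4,P5,P2] Q1=[P1] Q2=[]
t=3-5: P3@Q0 runs 2, rem=3, I/O yield, promote→Q0. Q0=[P4,P5,P2,P3] Q1=[P1] Q2=[]
t=5-7: P4@Q0 runs 2, rem=13, quantum used, demote→Q1. Q0=[P5,P2,P3] Q1=[P1,P4] Q2=[]
t=7-9: P5@Q0 runs 2, rem=12, quantum used, demote→Q1. Q0=[P2,P3] Q1=[P1,P4,P5] Q2=[]
t=9-10: P2@Q0 runs 1, rem=4, I/O yield, promote→Q0. Q0=[P3,P2] Q1=[P1,P4,P5] Q2=[]
t=10-12: P3@Q0 runs 2, rem=1, I/O yield, promote→Q0. Q0=[P2,P3] Q1=[P1,P4,P5] Q2=[]
t=12-13: P2@Q0 runs 1, rem=3, I/O yield, promote→Q0. Q0=[P3,P2] Q1=[P1,P4,P5] Q2=[]
t=13-14: P3@Q0 runs 1, rem=0, completes. Q0=[P2] Q1=[P1,P4,P5] Q2=[]
t=14-15: P2@Q0 runs 1, rem=2, I/O yield, promote→Q0. Q0=[P2] Q1=[P1,P4,P5] Q2=[]
t=15-16: P2@Q0 runs 1, rem=1, I/O yield, promote→Q0. Q0=[P2] Q1=[P1,P4,P5] Q2=[]
t=16-17: P2@Q0 runs 1, rem=0, completes. Q0=[] Q1=[P1,P4,P5] Q2=[]
t=17-20: P1@Q1 runs 3, rem=10, I/O yield, promote→Q0. Q0=[P1] Q1=[P4,P5] Q2=[]
t=20-22: P1@Q0 runs 2, rem=8, quantum used, demote→Q1. Q0=[] Q1=[P4,P5,P1] Q2=[]
t=22-26: P4@Q1 runs 4, rem=9, quantum used, demote→Q2. Q0=[] Q1=[P5,P1] Q2=[P4]
t=26-30: P5@Q1 runs 4, rem=8, quantum used, demote→Q2. Q0=[] Q1=[P1] Q2=[P4,P5]
t=30-33: P1@Q1 runs 3, rem=5, I/O yield, promote→Q0. Q0=[P1] Q1=[] Q2=[P4,P5]
t=33-35: P1@Q0 runs 2, rem=3, quantum used, demote→Q1. Q0=[] Q1=[P1] Q2=[P4,P5]
t=35-38: P1@Q1 runs 3, rem=0, completes. Q0=[] Q1=[] Q2=[P4,P5]
t=38-47: P4@Q2 runs 9, rem=0, completes. Q0=[] Q1=[] Q2=[P5]
t=47-55: P5@Q2 runs 8, rem=0, completes. Q0=[] Q1=[] Q2=[]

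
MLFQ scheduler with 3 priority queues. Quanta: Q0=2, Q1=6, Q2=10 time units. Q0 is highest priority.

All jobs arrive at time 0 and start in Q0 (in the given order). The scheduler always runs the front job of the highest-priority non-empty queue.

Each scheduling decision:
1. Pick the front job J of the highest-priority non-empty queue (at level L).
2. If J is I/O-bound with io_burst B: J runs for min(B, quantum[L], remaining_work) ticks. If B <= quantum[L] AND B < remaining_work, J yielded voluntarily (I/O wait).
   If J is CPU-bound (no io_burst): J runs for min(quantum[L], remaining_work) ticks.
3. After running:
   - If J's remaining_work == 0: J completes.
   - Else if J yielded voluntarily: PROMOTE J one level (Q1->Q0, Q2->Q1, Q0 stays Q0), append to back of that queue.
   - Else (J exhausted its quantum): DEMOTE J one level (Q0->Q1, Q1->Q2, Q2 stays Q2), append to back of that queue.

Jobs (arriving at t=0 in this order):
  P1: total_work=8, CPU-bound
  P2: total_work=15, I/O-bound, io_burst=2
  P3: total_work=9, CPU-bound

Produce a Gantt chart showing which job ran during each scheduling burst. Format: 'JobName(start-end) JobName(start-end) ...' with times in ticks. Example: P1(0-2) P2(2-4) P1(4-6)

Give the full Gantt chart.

Answer: P1(0-2) P2(2-4) P3(4-6) P2(6-8) P2(8-10) P2(10-12) P2(12-14) P2(14-16) P2(16-18) P2(18-19) P1(19-25) P3(25-31) P3(31-32)

Derivation:
t=0-2: P1@Q0 runs 2, rem=6, quantum used, demote→Q1. Q0=[P2,P3] Q1=[P1] Q2=[]
t=2-4: P2@Q0 runs 2, rem=13, I/O yield, promote→Q0. Q0=[P3,P2] Q1=[P1] Q2=[]
t=4-6: P3@Q0 runs 2, rem=7, quantum used, demote→Q1. Q0=[P2] Q1=[P1,P3] Q2=[]
t=6-8: P2@Q0 runs 2, rem=11, I/O yield, promote→Q0. Q0=[P2] Q1=[P1,P3] Q2=[]
t=8-10: P2@Q0 runs 2, rem=9, I/O yield, promote→Q0. Q0=[P2] Q1=[P1,P3] Q2=[]
t=10-12: P2@Q0 runs 2, rem=7, I/O yield, promote→Q0. Q0=[P2] Q1=[P1,P3] Q2=[]
t=12-14: P2@Q0 runs 2, rem=5, I/O yield, promote→Q0. Q0=[P2] Q1=[P1,P3] Q2=[]
t=14-16: P2@Q0 runs 2, rem=3, I/O yield, promote→Q0. Q0=[P2] Q1=[P1,P3] Q2=[]
t=16-18: P2@Q0 runs 2, rem=1, I/O yield, promote→Q0. Q0=[P2] Q1=[P1,P3] Q2=[]
t=18-19: P2@Q0 runs 1, rem=0, completes. Q0=[] Q1=[P1,P3] Q2=[]
t=19-25: P1@Q1 runs 6, rem=0, completes. Q0=[] Q1=[P3] Q2=[]
t=25-31: P3@Q1 runs 6, rem=1, quantum used, demote→Q2. Q0=[] Q1=[] Q2=[P3]
t=31-32: P3@Q2 runs 1, rem=0, completes. Q0=[] Q1=[] Q2=[]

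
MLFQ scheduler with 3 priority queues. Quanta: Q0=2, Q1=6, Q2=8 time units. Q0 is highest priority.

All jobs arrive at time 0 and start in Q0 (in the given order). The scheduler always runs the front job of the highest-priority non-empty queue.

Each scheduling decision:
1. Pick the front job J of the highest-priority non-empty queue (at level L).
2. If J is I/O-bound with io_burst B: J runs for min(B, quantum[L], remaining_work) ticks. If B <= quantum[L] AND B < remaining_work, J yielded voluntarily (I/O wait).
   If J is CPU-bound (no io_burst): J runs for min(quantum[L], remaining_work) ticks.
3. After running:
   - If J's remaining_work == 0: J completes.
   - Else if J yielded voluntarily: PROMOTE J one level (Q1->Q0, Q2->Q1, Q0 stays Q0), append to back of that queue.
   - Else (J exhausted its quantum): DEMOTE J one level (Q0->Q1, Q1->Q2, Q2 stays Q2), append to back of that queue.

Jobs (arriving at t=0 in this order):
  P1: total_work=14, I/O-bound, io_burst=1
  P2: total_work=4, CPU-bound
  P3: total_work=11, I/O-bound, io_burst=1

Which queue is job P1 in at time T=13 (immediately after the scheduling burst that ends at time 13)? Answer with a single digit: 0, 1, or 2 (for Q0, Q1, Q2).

t=0-1: P1@Q0 runs 1, rem=13, I/O yield, promote→Q0. Q0=[P2,P3,P1] Q1=[] Q2=[]
t=1-3: P2@Q0 runs 2, rem=2, quantum used, demote→Q1. Q0=[P3,P1] Q1=[P2] Q2=[]
t=3-4: P3@Q0 runs 1, rem=10, I/O yield, promote→Q0. Q0=[P1,P3] Q1=[P2] Q2=[]
t=4-5: P1@Q0 runs 1, rem=12, I/O yield, promote→Q0. Q0=[P3,P1] Q1=[P2] Q2=[]
t=5-6: P3@Q0 runs 1, rem=9, I/O yield, promote→Q0. Q0=[P1,P3] Q1=[P2] Q2=[]
t=6-7: P1@Q0 runs 1, rem=11, I/O yield, promote→Q0. Q0=[P3,P1] Q1=[P2] Q2=[]
t=7-8: P3@Q0 runs 1, rem=8, I/O yield, promote→Q0. Q0=[P1,P3] Q1=[P2] Q2=[]
t=8-9: P1@Q0 runs 1, rem=10, I/O yield, promote→Q0. Q0=[P3,P1] Q1=[P2] Q2=[]
t=9-10: P3@Q0 runs 1, rem=7, I/O yield, promote→Q0. Q0=[P1,P3] Q1=[P2] Q2=[]
t=10-11: P1@Q0 runs 1, rem=9, I/O yield, promote→Q0. Q0=[P3,P1] Q1=[P2] Q2=[]
t=11-12: P3@Q0 runs 1, rem=6, I/O yield, promote→Q0. Q0=[P1,P3] Q1=[P2] Q2=[]
t=12-13: P1@Q0 runs 1, rem=8, I/O yield, promote→Q0. Q0=[P3,P1] Q1=[P2] Q2=[]
t=13-14: P3@Q0 runs 1, rem=5, I/O yield, promote→Q0. Q0=[P1,P3] Q1=[P2] Q2=[]
t=14-15: P1@Q0 runs 1, rem=7, I/O yield, promote→Q0. Q0=[P3,P1] Q1=[P2] Q2=[]
t=15-16: P3@Q0 runs 1, rem=4, I/O yield, promote→Q0. Q0=[P1,P3] Q1=[P2] Q2=[]
t=16-17: P1@Q0 runs 1, rem=6, I/O yield, promote→Q0. Q0=[P3,P1] Q1=[P2] Q2=[]
t=17-18: P3@Q0 runs 1, rem=3, I/O yield, promote→Q0. Q0=[P1,P3] Q1=[P2] Q2=[]
t=18-19: P1@Q0 runs 1, rem=5, I/O yield, promote→Q0. Q0=[P3,P1] Q1=[P2] Q2=[]
t=19-20: P3@Q0 runs 1, rem=2, I/O yield, promote→Q0. Q0=[P1,P3] Q1=[P2] Q2=[]
t=20-21: P1@Q0 runs 1, rem=4, I/O yield, promote→Q0. Q0=[P3,P1] Q1=[P2] Q2=[]
t=21-22: P3@Q0 runs 1, rem=1, I/O yield, promote→Q0. Q0=[P1,P3] Q1=[P2] Q2=[]
t=22-23: P1@Q0 runs 1, rem=3, I/O yield, promote→Q0. Q0=[P3,P1] Q1=[P2] Q2=[]
t=23-24: P3@Q0 runs 1, rem=0, completes. Q0=[P1] Q1=[P2] Q2=[]
t=24-25: P1@Q0 runs 1, rem=2, I/O yield, promote→Q0. Q0=[P1] Q1=[P2] Q2=[]
t=25-26: P1@Q0 runs 1, rem=1, I/O yield, promote→Q0. Q0=[P1] Q1=[P2] Q2=[]
t=26-27: P1@Q0 runs 1, rem=0, completes. Q0=[] Q1=[P2] Q2=[]
t=27-29: P2@Q1 runs 2, rem=0, completes. Q0=[] Q1=[] Q2=[]

Answer: 0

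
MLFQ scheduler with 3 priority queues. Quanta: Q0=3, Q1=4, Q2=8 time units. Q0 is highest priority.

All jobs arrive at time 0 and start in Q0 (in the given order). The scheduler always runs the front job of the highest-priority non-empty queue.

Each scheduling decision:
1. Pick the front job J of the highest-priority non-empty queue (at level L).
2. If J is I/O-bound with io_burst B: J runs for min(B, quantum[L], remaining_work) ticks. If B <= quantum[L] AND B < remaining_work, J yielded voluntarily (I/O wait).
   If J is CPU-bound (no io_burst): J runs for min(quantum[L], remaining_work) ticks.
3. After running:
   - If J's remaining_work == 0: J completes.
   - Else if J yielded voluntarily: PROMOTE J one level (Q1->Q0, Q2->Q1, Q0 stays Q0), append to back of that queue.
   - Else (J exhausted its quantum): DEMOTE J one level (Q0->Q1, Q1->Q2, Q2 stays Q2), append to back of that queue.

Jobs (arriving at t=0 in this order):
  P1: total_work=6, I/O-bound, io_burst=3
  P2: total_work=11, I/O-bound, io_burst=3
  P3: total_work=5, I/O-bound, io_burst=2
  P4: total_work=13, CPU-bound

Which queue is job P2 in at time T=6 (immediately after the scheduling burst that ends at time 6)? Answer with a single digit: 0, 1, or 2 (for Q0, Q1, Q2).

t=0-3: P1@Q0 runs 3, rem=3, I/O yield, promote→Q0. Q0=[P2,P3,P4,P1] Q1=[] Q2=[]
t=3-6: P2@Q0 runs 3, rem=8, I/O yield, promote→Q0. Q0=[P3,P4,P1,P2] Q1=[] Q2=[]
t=6-8: P3@Q0 runs 2, rem=3, I/O yield, promote→Q0. Q0=[P4,P1,P2,P3] Q1=[] Q2=[]
t=8-11: P4@Q0 runs 3, rem=10, quantum used, demote→Q1. Q0=[P1,P2,P3] Q1=[P4] Q2=[]
t=11-14: P1@Q0 runs 3, rem=0, completes. Q0=[P2,P3] Q1=[P4] Q2=[]
t=14-17: P2@Q0 runs 3, rem=5, I/O yield, promote→Q0. Q0=[P3,P2] Q1=[P4] Q2=[]
t=17-19: P3@Q0 runs 2, rem=1, I/O yield, promote→Q0. Q0=[P2,P3] Q1=[P4] Q2=[]
t=19-22: P2@Q0 runs 3, rem=2, I/O yield, promote→Q0. Q0=[P3,P2] Q1=[P4] Q2=[]
t=22-23: P3@Q0 runs 1, rem=0, completes. Q0=[P2] Q1=[P4] Q2=[]
t=23-25: P2@Q0 runs 2, rem=0, completes. Q0=[] Q1=[P4] Q2=[]
t=25-29: P4@Q1 runs 4, rem=6, quantum used, demote→Q2. Q0=[] Q1=[] Q2=[P4]
t=29-35: P4@Q2 runs 6, rem=0, completes. Q0=[] Q1=[] Q2=[]

Answer: 0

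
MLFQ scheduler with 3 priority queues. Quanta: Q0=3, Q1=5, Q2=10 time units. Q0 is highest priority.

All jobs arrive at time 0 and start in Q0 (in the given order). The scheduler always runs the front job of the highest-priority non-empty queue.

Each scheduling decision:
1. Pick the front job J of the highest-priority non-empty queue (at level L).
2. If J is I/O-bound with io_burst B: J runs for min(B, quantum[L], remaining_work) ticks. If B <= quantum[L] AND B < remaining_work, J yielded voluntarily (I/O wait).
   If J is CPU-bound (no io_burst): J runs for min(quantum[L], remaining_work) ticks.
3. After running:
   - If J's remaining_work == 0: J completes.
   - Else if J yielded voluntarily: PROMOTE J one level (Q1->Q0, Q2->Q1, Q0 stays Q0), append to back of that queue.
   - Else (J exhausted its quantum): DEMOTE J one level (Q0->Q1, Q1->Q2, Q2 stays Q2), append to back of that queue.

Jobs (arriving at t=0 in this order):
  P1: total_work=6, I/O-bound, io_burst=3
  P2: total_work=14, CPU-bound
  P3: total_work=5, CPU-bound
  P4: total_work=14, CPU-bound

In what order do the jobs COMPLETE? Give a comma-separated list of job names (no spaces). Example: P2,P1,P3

Answer: P1,P3,P2,P4

Derivation:
t=0-3: P1@Q0 runs 3, rem=3, I/O yield, promote→Q0. Q0=[P2,P3,P4,P1] Q1=[] Q2=[]
t=3-6: P2@Q0 runs 3, rem=11, quantum used, demote→Q1. Q0=[P3,P4,P1] Q1=[P2] Q2=[]
t=6-9: P3@Q0 runs 3, rem=2, quantum used, demote→Q1. Q0=[P4,P1] Q1=[P2,P3] Q2=[]
t=9-12: P4@Q0 runs 3, rem=11, quantum used, demote→Q1. Q0=[P1] Q1=[P2,P3,P4] Q2=[]
t=12-15: P1@Q0 runs 3, rem=0, completes. Q0=[] Q1=[P2,P3,P4] Q2=[]
t=15-20: P2@Q1 runs 5, rem=6, quantum used, demote→Q2. Q0=[] Q1=[P3,P4] Q2=[P2]
t=20-22: P3@Q1 runs 2, rem=0, completes. Q0=[] Q1=[P4] Q2=[P2]
t=22-27: P4@Q1 runs 5, rem=6, quantum used, demote→Q2. Q0=[] Q1=[] Q2=[P2,P4]
t=27-33: P2@Q2 runs 6, rem=0, completes. Q0=[] Q1=[] Q2=[P4]
t=33-39: P4@Q2 runs 6, rem=0, completes. Q0=[] Q1=[] Q2=[]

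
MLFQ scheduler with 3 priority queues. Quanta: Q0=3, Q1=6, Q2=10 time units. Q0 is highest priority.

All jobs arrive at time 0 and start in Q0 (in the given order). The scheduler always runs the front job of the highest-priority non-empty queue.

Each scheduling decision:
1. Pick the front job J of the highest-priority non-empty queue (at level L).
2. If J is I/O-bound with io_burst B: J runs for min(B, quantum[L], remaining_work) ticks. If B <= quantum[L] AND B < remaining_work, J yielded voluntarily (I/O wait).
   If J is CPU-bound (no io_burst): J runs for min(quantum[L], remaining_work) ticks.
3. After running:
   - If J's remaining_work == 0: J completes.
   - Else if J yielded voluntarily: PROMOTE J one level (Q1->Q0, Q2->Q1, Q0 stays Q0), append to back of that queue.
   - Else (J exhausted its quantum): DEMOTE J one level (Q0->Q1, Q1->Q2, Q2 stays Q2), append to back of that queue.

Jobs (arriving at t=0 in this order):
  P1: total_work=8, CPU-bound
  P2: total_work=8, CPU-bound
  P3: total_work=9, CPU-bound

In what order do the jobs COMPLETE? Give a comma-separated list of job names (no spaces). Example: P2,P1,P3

Answer: P1,P2,P3

Derivation:
t=0-3: P1@Q0 runs 3, rem=5, quantum used, demote→Q1. Q0=[P2,P3] Q1=[P1] Q2=[]
t=3-6: P2@Q0 runs 3, rem=5, quantum used, demote→Q1. Q0=[P3] Q1=[P1,P2] Q2=[]
t=6-9: P3@Q0 runs 3, rem=6, quantum used, demote→Q1. Q0=[] Q1=[P1,P2,P3] Q2=[]
t=9-14: P1@Q1 runs 5, rem=0, completes. Q0=[] Q1=[P2,P3] Q2=[]
t=14-19: P2@Q1 runs 5, rem=0, completes. Q0=[] Q1=[P3] Q2=[]
t=19-25: P3@Q1 runs 6, rem=0, completes. Q0=[] Q1=[] Q2=[]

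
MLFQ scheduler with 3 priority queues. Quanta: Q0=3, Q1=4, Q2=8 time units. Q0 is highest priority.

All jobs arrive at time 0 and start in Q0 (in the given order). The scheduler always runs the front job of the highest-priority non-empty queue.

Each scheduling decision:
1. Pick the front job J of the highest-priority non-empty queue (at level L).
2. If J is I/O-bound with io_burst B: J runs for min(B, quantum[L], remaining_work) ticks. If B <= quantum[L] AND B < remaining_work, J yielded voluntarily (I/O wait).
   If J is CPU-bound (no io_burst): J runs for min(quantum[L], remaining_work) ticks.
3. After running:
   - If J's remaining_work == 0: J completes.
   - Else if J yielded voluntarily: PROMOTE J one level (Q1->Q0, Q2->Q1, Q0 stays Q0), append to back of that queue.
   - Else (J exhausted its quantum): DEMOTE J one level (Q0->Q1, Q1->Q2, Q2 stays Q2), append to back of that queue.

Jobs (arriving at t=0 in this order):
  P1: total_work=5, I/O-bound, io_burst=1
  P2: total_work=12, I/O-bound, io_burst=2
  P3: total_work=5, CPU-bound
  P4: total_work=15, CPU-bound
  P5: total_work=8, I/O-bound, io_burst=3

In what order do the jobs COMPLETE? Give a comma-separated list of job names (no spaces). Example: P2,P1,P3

t=0-1: P1@Q0 runs 1, rem=4, I/O yield, promote→Q0. Q0=[P2,P3,P4,P5,P1] Q1=[] Q2=[]
t=1-3: P2@Q0 runs 2, rem=10, I/O yield, promote→Q0. Q0=[P3,P4,P5,P1,P2] Q1=[] Q2=[]
t=3-6: P3@Q0 runs 3, rem=2, quantum used, demote→Q1. Q0=[P4,P5,P1,P2] Q1=[P3] Q2=[]
t=6-9: P4@Q0 runs 3, rem=12, quantum used, demote→Q1. Q0=[P5,P1,P2] Q1=[P3,P4] Q2=[]
t=9-12: P5@Q0 runs 3, rem=5, I/O yield, promote→Q0. Q0=[P1,P2,P5] Q1=[P3,P4] Q2=[]
t=12-13: P1@Q0 runs 1, rem=3, I/O yield, promote→Q0. Q0=[P2,P5,P1] Q1=[P3,P4] Q2=[]
t=13-15: P2@Q0 runs 2, rem=8, I/O yield, promote→Q0. Q0=[P5,P1,P2] Q1=[P3,P4] Q2=[]
t=15-18: P5@Q0 runs 3, rem=2, I/O yield, promote→Q0. Q0=[P1,P2,P5] Q1=[P3,P4] Q2=[]
t=18-19: P1@Q0 runs 1, rem=2, I/O yield, promote→Q0. Q0=[P2,P5,P1] Q1=[P3,P4] Q2=[]
t=19-21: P2@Q0 runs 2, rem=6, I/O yield, promote→Q0. Q0=[P5,P1,P2] Q1=[P3,P4] Q2=[]
t=21-23: P5@Q0 runs 2, rem=0, completes. Q0=[P1,P2] Q1=[P3,P4] Q2=[]
t=23-24: P1@Q0 runs 1, rem=1, I/O yield, promote→Q0. Q0=[P2,P1] Q1=[P3,P4] Q2=[]
t=24-26: P2@Q0 runs 2, rem=4, I/O yield, promote→Q0. Q0=[P1,P2] Q1=[P3,P4] Q2=[]
t=26-27: P1@Q0 runs 1, rem=0, completes. Q0=[P2] Q1=[P3,P4] Q2=[]
t=27-29: P2@Q0 runs 2, rem=2, I/O yield, promote→Q0. Q0=[P2] Q1=[P3,P4] Q2=[]
t=29-31: P2@Q0 runs 2, rem=0, completes. Q0=[] Q1=[P3,P4] Q2=[]
t=31-33: P3@Q1 runs 2, rem=0, completes. Q0=[] Q1=[P4] Q2=[]
t=33-37: P4@Q1 runs 4, rem=8, quantum used, demote→Q2. Q0=[] Q1=[] Q2=[P4]
t=37-45: P4@Q2 runs 8, rem=0, completes. Q0=[] Q1=[] Q2=[]

Answer: P5,P1,P2,P3,P4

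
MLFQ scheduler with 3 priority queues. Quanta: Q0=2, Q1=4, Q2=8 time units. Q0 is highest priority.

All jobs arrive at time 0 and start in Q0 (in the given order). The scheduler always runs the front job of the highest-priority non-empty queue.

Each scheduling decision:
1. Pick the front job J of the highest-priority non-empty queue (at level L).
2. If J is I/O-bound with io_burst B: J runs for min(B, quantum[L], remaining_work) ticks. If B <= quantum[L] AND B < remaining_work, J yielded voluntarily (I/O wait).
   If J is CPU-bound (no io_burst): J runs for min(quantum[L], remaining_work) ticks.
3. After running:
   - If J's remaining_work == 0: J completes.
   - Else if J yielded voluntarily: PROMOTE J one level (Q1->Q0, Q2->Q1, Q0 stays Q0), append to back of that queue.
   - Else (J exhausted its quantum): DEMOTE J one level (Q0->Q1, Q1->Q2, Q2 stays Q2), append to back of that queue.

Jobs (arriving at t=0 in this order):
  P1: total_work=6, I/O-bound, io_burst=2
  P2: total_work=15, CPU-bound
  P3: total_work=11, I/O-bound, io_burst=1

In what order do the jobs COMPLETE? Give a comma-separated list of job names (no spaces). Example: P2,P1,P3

t=0-2: P1@Q0 runs 2, rem=4, I/O yield, promote→Q0. Q0=[P2,P3,P1] Q1=[] Q2=[]
t=2-4: P2@Q0 runs 2, rem=13, quantum used, demote→Q1. Q0=[P3,P1] Q1=[P2] Q2=[]
t=4-5: P3@Q0 runs 1, rem=10, I/O yield, promote→Q0. Q0=[P1,P3] Q1=[P2] Q2=[]
t=5-7: P1@Q0 runs 2, rem=2, I/O yield, promote→Q0. Q0=[P3,P1] Q1=[P2] Q2=[]
t=7-8: P3@Q0 runs 1, rem=9, I/O yield, promote→Q0. Q0=[P1,P3] Q1=[P2] Q2=[]
t=8-10: P1@Q0 runs 2, rem=0, completes. Q0=[P3] Q1=[P2] Q2=[]
t=10-11: P3@Q0 runs 1, rem=8, I/O yield, promote→Q0. Q0=[P3] Q1=[P2] Q2=[]
t=11-12: P3@Q0 runs 1, rem=7, I/O yield, promote→Q0. Q0=[P3] Q1=[P2] Q2=[]
t=12-13: P3@Q0 runs 1, rem=6, I/O yield, promote→Q0. Q0=[P3] Q1=[P2] Q2=[]
t=13-14: P3@Q0 runs 1, rem=5, I/O yield, promote→Q0. Q0=[P3] Q1=[P2] Q2=[]
t=14-15: P3@Q0 runs 1, rem=4, I/O yield, promote→Q0. Q0=[P3] Q1=[P2] Q2=[]
t=15-16: P3@Q0 runs 1, rem=3, I/O yield, promote→Q0. Q0=[P3] Q1=[P2] Q2=[]
t=16-17: P3@Q0 runs 1, rem=2, I/O yield, promote→Q0. Q0=[P3] Q1=[P2] Q2=[]
t=17-18: P3@Q0 runs 1, rem=1, I/O yield, promote→Q0. Q0=[P3] Q1=[P2] Q2=[]
t=18-19: P3@Q0 runs 1, rem=0, completes. Q0=[] Q1=[P2] Q2=[]
t=19-23: P2@Q1 runs 4, rem=9, quantum used, demote→Q2. Q0=[] Q1=[] Q2=[P2]
t=23-31: P2@Q2 runs 8, rem=1, quantum used, demote→Q2. Q0=[] Q1=[] Q2=[P2]
t=31-32: P2@Q2 runs 1, rem=0, completes. Q0=[] Q1=[] Q2=[]

Answer: P1,P3,P2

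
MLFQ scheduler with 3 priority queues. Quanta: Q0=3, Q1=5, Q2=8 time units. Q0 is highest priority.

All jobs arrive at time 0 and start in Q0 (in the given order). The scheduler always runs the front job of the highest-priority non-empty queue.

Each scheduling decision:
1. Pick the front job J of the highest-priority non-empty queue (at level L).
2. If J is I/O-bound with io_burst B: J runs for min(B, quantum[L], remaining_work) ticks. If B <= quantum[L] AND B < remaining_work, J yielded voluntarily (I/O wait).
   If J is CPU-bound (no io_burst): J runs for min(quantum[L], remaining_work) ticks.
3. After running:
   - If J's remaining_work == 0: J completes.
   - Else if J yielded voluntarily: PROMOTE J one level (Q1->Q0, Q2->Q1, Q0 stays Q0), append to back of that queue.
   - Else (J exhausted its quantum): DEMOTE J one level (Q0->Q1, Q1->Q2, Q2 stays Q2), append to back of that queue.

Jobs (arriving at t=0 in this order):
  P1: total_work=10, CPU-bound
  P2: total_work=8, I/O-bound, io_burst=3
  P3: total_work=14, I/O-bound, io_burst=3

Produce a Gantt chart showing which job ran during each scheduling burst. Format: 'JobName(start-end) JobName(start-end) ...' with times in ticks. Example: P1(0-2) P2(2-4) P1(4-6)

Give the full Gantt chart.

t=0-3: P1@Q0 runs 3, rem=7, quantum used, demote→Q1. Q0=[P2,P3] Q1=[P1] Q2=[]
t=3-6: P2@Q0 runs 3, rem=5, I/O yield, promote→Q0. Q0=[P3,P2] Q1=[P1] Q2=[]
t=6-9: P3@Q0 runs 3, rem=11, I/O yield, promote→Q0. Q0=[P2,P3] Q1=[P1] Q2=[]
t=9-12: P2@Q0 runs 3, rem=2, I/O yield, promote→Q0. Q0=[P3,P2] Q1=[P1] Q2=[]
t=12-15: P3@Q0 runs 3, rem=8, I/O yield, promote→Q0. Q0=[P2,P3] Q1=[P1] Q2=[]
t=15-17: P2@Q0 runs 2, rem=0, completes. Q0=[P3] Q1=[P1] Q2=[]
t=17-20: P3@Q0 runs 3, rem=5, I/O yield, promote→Q0. Q0=[P3] Q1=[P1] Q2=[]
t=20-23: P3@Q0 runs 3, rem=2, I/O yield, promote→Q0. Q0=[P3] Q1=[P1] Q2=[]
t=23-25: P3@Q0 runs 2, rem=0, completes. Q0=[] Q1=[P1] Q2=[]
t=25-30: P1@Q1 runs 5, rem=2, quantum used, demote→Q2. Q0=[] Q1=[] Q2=[P1]
t=30-32: P1@Q2 runs 2, rem=0, completes. Q0=[] Q1=[] Q2=[]

Answer: P1(0-3) P2(3-6) P3(6-9) P2(9-12) P3(12-15) P2(15-17) P3(17-20) P3(20-23) P3(23-25) P1(25-30) P1(30-32)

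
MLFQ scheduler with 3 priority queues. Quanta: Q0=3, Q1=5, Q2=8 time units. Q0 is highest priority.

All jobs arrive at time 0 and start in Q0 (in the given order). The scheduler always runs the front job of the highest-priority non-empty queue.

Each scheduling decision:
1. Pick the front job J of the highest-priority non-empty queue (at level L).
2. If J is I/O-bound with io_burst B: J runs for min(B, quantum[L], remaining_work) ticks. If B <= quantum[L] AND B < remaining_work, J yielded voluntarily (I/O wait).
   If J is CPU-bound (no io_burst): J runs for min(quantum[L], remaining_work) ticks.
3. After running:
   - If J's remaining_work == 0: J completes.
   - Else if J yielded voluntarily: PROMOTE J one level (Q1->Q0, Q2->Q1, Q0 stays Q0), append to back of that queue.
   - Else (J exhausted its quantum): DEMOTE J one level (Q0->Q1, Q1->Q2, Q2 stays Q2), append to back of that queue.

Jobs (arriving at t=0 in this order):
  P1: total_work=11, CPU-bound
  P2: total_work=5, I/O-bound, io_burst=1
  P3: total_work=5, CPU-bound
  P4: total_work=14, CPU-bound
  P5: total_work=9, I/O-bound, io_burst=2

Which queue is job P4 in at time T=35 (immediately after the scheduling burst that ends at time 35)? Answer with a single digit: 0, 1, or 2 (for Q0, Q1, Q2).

Answer: 2

Derivation:
t=0-3: P1@Q0 runs 3, rem=8, quantum used, demote→Q1. Q0=[P2,P3,P4,P5] Q1=[P1] Q2=[]
t=3-4: P2@Q0 runs 1, rem=4, I/O yield, promote→Q0. Q0=[P3,P4,P5,P2] Q1=[P1] Q2=[]
t=4-7: P3@Q0 runs 3, rem=2, quantum used, demote→Q1. Q0=[P4,P5,P2] Q1=[P1,P3] Q2=[]
t=7-10: P4@Q0 runs 3, rem=11, quantum used, demote→Q1. Q0=[P5,P2] Q1=[P1,P3,P4] Q2=[]
t=10-12: P5@Q0 runs 2, rem=7, I/O yield, promote→Q0. Q0=[P2,P5] Q1=[P1,P3,P4] Q2=[]
t=12-13: P2@Q0 runs 1, rem=3, I/O yield, promote→Q0. Q0=[P5,P2] Q1=[P1,P3,P4] Q2=[]
t=13-15: P5@Q0 runs 2, rem=5, I/O yield, promote→Q0. Q0=[P2,P5] Q1=[P1,P3,P4] Q2=[]
t=15-16: P2@Q0 runs 1, rem=2, I/O yield, promote→Q0. Q0=[P5,P2] Q1=[P1,P3,P4] Q2=[]
t=16-18: P5@Q0 runs 2, rem=3, I/O yield, promote→Q0. Q0=[P2,P5] Q1=[P1,P3,P4] Q2=[]
t=18-19: P2@Q0 runs 1, rem=1, I/O yield, promote→Q0. Q0=[P5,P2] Q1=[P1,P3,P4] Q2=[]
t=19-21: P5@Q0 runs 2, rem=1, I/O yield, promote→Q0. Q0=[P2,P5] Q1=[P1,P3,P4] Q2=[]
t=21-22: P2@Q0 runs 1, rem=0, completes. Q0=[P5] Q1=[P1,P3,P4] Q2=[]
t=22-23: P5@Q0 runs 1, rem=0, completes. Q0=[] Q1=[P1,P3,P4] Q2=[]
t=23-28: P1@Q1 runs 5, rem=3, quantum used, demote→Q2. Q0=[] Q1=[P3,P4] Q2=[P1]
t=28-30: P3@Q1 runs 2, rem=0, completes. Q0=[] Q1=[P4] Q2=[P1]
t=30-35: P4@Q1 runs 5, rem=6, quantum used, demote→Q2. Q0=[] Q1=[] Q2=[P1,P4]
t=35-38: P1@Q2 runs 3, rem=0, completes. Q0=[] Q1=[] Q2=[P4]
t=38-44: P4@Q2 runs 6, rem=0, completes. Q0=[] Q1=[] Q2=[]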